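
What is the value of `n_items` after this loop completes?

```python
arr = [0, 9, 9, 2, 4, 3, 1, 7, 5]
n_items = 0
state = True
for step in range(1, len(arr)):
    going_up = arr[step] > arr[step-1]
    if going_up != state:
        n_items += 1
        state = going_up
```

Count direction changes in [0, 9, 9, 2, 4, 3, 1, 7, 5]
`n_items` takes the values: 0 → 1 → 2 → 3 → 4 → 5

Answer: 5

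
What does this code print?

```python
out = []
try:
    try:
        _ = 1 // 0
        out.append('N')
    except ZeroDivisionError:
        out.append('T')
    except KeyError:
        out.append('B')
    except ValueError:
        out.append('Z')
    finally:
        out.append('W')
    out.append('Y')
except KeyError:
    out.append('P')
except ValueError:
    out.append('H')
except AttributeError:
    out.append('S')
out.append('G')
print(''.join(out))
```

Execution trace: 'T' (inner except ZeroDivisionError) → 'W' (inner finally) → 'Y' (try body, no exception) → 'G' (after the try/except). Output: TWYG

Answer: TWYG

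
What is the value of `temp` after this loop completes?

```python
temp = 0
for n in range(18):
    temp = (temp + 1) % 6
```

Increment mod 6, 18 times = 0
`temp` takes the values: 0 → 1 → 2 → 3 → 4 → 5 → 0 → 1 → 2 → 3 → 4 → 5 → 0 → 1 → 2 → 3 → 4 → 5 → 0

Answer: 0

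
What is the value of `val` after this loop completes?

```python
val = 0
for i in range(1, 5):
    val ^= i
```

XOR of 1 to 4
`val` takes the values: 0 → 1 → 3 → 0 → 4

Answer: 4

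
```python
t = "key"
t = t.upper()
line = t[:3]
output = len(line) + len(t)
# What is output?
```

Trace:
`t = "key"` → t = 'key'
`t = t.upper()` → t = 'KEY'
`line = t[:3]` → line = 'KEY'
`output = len(line) + len(t)` → output = 6
So output = 6

Answer: 6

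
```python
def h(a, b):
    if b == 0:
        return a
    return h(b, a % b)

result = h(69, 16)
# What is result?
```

h(69, 16) -> h(16, 5) -> h(5, 1) -> h(1, 0) -> 1

Answer: 1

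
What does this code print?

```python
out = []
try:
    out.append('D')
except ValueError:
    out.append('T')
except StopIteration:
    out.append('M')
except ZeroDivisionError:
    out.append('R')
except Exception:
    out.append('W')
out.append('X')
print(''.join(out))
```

Execution trace: 'D' (try body, no exception) → 'X' (after the try/except). Output: DX

Answer: DX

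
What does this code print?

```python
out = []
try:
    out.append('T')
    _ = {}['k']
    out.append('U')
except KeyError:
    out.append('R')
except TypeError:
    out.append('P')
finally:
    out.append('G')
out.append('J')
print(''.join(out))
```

Execution trace: 'T' (try body) → 'R' (except KeyError) → 'G' (finally) → 'J' (after the try/except). Output: TRGJ

Answer: TRGJ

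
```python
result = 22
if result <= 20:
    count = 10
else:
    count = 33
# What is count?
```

Trace:
`result = 22` → result = 22
`if result <= 20: ...` → result <= 20 is False, take else branch → count = 33
So count = 33

Answer: 33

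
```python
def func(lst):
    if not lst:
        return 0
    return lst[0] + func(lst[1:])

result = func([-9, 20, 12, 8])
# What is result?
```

(-9) + 20 + 12 + 8 + 0 = 31

Answer: 31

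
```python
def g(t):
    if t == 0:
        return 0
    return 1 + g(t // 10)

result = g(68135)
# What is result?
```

Count of digits of 68135: 5

Answer: 5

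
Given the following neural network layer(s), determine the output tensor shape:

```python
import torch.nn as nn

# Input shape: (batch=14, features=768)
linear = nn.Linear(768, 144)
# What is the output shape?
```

Input: (14, 768) -> Output: (14, 144)

Answer: (14, 144)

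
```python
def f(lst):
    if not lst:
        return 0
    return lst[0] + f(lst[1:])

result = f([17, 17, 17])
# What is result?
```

17 + 17 + 17 + 0 = 51

Answer: 51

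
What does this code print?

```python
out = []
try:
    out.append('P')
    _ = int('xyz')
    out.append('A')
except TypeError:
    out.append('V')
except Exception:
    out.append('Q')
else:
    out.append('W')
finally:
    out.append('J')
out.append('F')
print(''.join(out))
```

Execution trace: 'P' (try body) → 'Q' (except Exception) → 'J' (finally) → 'F' (after the try/except). Output: PQJF

Answer: PQJF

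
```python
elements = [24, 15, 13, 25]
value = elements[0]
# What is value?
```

Trace:
`elements = [24, 15, 13, 25]` → elements = [24, 15, 13, 25]
`value = elements[0]` → value = 24
So value = 24

Answer: 24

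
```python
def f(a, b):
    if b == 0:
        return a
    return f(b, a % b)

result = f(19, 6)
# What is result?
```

f(19, 6) -> f(6, 1) -> f(1, 0) -> 1

Answer: 1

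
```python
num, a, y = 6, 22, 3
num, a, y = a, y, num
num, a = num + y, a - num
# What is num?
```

Trace:
`num, a, y = 6, 22, 3` → num = 6; a = 22; y = 3
`num, a, y = a, y, num` → num = 22; a = 3; y = 6
`num, a = num + y, a - num` → num = 28; a = -19
So num = 28

Answer: 28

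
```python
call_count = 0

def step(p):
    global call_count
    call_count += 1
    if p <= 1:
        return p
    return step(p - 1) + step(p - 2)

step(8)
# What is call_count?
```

Calls(p) = 1 + Calls(p-1) + Calls(p-2); Calls(0)=Calls(1)=1. For p=8 this gives 67.

Answer: 67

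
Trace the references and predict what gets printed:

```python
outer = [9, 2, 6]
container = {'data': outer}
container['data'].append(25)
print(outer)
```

Key concept: dict holds reference to list.
Step by step:
`outer = [9, 2, 6]` → outer = [9, 2, 6]
`container = {'data': outer}` → container = {'data': [9, 2, 6]}
`container['data'].append(25)` → outer = [9, 2, 6, 25]; container = {'data': [9, 2, 6, 25]}
`print(outer)` → prints [9, 2, 6, 25]

Answer: [9, 2, 6, 25]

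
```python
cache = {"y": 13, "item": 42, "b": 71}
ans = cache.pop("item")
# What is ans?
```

Trace:
`cache = {"y": 13, "item": 42, "b": 71}` → cache = {'y': 13, 'item': 42, 'b': 71}
`ans = cache.pop("item")` → cache = {'y': 13, 'b': 71}; ans = 42
So ans = 42

Answer: 42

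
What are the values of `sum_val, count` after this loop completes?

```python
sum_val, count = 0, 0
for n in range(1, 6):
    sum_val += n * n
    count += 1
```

Sum of squares and count
`sum_val, count` takes the values: (0, 0) → (1, 0) → (1, 1) → (5, 1) → (5, 2) → (14, 2) → (14, 3) → (30, 3) → (30, 4) → (55, 4) → (55, 5)

Answer: 55, 5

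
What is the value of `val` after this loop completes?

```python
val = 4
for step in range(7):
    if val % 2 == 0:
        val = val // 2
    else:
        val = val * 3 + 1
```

Collatz-style transformation from 4
`val` takes the values: 4 → 2 → 1 → 4 → 2 → 1 → 4 → 2

Answer: 2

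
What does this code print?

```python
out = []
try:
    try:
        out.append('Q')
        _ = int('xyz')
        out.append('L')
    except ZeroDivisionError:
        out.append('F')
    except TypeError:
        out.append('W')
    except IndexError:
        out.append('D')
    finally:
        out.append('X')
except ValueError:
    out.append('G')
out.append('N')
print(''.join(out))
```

Execution trace: 'Q' (inner try body) → 'X' (inner finally) → 'G' (outer except ValueError) → 'N' (after the try/except). Output: QXGN

Answer: QXGN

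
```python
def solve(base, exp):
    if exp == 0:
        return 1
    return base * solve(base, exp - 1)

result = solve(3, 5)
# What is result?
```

solve(3, 5) = 3 * 3 * 3 * 3 * 3 = 243

Answer: 243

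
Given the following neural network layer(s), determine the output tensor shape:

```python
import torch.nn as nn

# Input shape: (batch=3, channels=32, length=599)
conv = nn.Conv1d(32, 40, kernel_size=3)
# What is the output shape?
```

Input: (3, 32, 599) -> Output: (3, 40, 597)

Answer: (3, 40, 597)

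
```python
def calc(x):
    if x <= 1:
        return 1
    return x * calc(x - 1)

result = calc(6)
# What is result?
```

calc(6) = 6 * 5 * 4 * 3 * 2 * 1 = 720

Answer: 720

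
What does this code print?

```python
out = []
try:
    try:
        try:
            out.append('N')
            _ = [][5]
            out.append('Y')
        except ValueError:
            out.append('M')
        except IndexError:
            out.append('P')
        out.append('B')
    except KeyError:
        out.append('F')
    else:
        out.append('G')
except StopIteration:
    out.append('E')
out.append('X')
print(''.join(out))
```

Execution trace: 'N' (inner try body) → 'P' (inner except IndexError) → 'B' (try body, no exception) → 'G' (else) → 'X' (after the try/except). Output: NPBGX

Answer: NPBGX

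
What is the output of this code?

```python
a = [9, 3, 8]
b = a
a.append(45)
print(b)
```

Key concept: basic list aliasing.
Step by step:
`a = [9, 3, 8]` → a = [9, 3, 8]
`b = a` → b = [9, 3, 8] (same object as a)
`a.append(45)` → a = [9, 3, 8, 45] (same object as b); b = [9, 3, 8, 45] (same object as a)
`print(b)` → prints [9, 3, 8, 45]

Answer: [9, 3, 8, 45]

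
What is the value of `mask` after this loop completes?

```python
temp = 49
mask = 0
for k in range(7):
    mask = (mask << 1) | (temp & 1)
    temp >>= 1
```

Reverse lowest 7 bits of 49
`mask` takes the values: 0 → 1 → 2 → 4 → 8 → 17 → 35 → 70

Answer: 70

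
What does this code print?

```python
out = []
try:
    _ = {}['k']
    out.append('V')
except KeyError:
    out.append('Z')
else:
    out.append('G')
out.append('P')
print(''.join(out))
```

Execution trace: 'Z' (except KeyError) → 'P' (after the try/except). Output: ZP

Answer: ZP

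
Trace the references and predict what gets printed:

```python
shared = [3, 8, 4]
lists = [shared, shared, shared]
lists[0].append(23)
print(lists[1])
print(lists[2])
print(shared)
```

Key concept: list of same reference.
Step by step:
`shared = [3, 8, 4]` → shared = [3, 8, 4]
`lists = [shared, shared, shared]` → lists = [[3, 8, 4], [3, 8, 4], [3, 8, 4]]
`lists[0].append(23)` → shared = [3, 8, 4, 23]; lists = [[3, 8, 4, 23], [3, 8, 4, 23], [3, 8, 4, 23]]
`print(lists[1])` → prints [3, 8, 4, 23]
`print(lists[2])` → prints [3, 8, 4, 23]
`print(shared)` → prints [3, 8, 4, 23]

Answer:
[3, 8, 4, 23]
[3, 8, 4, 23]
[3, 8, 4, 23]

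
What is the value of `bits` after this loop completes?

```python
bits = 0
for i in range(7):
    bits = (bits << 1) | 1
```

Build 7 consecutive 1-bits: 0b1111111
`bits` takes the values: 0 → 1 → 3 → 7 → 15 → 31 → 63 → 127

Answer: 127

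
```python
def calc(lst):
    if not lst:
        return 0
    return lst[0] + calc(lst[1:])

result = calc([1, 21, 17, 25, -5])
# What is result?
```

1 + 21 + 17 + 25 + (-5) + 0 = 59

Answer: 59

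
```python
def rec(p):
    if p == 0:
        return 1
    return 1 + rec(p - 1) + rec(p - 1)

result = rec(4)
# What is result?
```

rec(p) = 1 + 2·rec(p-1), rec(0)=1. Closed form: (1+1)·2^4 - 1 = 31.

Answer: 31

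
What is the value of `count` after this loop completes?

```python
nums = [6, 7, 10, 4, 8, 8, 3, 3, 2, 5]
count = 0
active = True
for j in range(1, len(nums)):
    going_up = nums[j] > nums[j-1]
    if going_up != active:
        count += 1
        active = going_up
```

Count direction changes in [6, 7, 10, 4, 8, 8, 3, 3, 2, 5]
`count` takes the values: 0 → 1 → 2 → 3 → 4

Answer: 4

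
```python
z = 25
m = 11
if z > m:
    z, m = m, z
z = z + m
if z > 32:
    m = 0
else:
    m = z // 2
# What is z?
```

Trace:
`z = 25` → z = 25
`m = 11` → m = 11
`if z > m: ...` → z > m is True → z = 11; m = 25
`z = z + m` → z = 36
`if z > 32: ...` → z > 32 is True → m = 0
So z = 36

Answer: 36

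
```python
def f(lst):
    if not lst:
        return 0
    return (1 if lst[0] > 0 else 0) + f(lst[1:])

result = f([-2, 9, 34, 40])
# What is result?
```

Count of positive elements in [-2, 9, 34, 40] = 3

Answer: 3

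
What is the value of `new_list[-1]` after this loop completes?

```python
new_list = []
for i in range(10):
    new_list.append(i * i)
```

Last element of squares 0 to 9
`new_list` takes the values: [] → [0] → [0, 1] → [0, 1, 4] → [0, 1, 4, 9] → [0, 1, 4, 9, 16] → [0, 1, 4, 9, 16, 25] → [0, 1, 4, 9, 16, 25, 36] → [0, 1, 4, 9, 16, 25, 36, 49] → [0, 1, 4, 9, 16, 25, 36, 49, 64] → [0, 1, 4, 9, 16, 25, 36, 49, 64, 81]
So `new_list[-1]` = 81

Answer: 81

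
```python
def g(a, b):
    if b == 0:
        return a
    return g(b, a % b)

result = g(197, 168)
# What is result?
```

g(197, 168) -> g(168, 29) -> g(29, 23) -> g(23, 6) -> g(6, 5) -> g(5, 1) -> g(1, 0) -> 1

Answer: 1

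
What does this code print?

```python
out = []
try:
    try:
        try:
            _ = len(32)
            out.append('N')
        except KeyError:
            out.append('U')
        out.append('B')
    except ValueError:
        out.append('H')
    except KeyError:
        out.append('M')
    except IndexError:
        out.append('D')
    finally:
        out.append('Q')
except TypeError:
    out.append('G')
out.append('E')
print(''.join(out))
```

Execution trace: 'Q' (finally) → 'G' (outer except TypeError) → 'E' (after the try/except). Output: QGE

Answer: QGE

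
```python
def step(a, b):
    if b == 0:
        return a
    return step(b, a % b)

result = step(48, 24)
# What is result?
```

step(48, 24) -> step(24, 0) -> 24

Answer: 24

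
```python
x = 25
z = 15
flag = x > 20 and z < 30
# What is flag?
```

Trace:
`x = 25` → x = 25
`z = 15` → z = 15
`flag = x > 20 and z < 30` → flag = True
So flag = True

Answer: True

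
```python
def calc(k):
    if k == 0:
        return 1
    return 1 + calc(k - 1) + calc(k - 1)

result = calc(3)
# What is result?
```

calc(k) = 1 + 2·calc(k-1), calc(0)=1. Closed form: (1+1)·2^3 - 1 = 15.

Answer: 15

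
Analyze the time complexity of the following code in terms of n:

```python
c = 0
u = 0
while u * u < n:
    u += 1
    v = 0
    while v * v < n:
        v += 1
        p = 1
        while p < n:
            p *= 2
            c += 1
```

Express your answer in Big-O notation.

Each loop level contributes: √n × √n × log n. Multiplying the contributions gives O(n log n).

Answer: O(n log n)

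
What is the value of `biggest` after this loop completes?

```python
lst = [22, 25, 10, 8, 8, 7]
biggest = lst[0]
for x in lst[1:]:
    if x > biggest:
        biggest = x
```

Maximum of [22, 25, 10, 8, 8, 7]
`biggest` takes the values: 22 → 25

Answer: 25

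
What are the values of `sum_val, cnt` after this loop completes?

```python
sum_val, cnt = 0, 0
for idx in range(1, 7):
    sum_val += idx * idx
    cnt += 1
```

Sum of squares and count
`sum_val, cnt` takes the values: (0, 0) → (1, 0) → (1, 1) → (5, 1) → (5, 2) → (14, 2) → (14, 3) → (30, 3) → (30, 4) → (55, 4) → (55, 5) → (91, 5) → (91, 6)

Answer: 91, 6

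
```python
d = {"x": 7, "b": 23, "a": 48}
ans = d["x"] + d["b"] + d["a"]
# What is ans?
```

Trace:
`d = {"x": 7, "b": 23, "a": 48}` → d = {'x': 7, 'b': 23, 'a': 48}
`ans = d["x"] + d["b"] + d["a"]` → ans = 78
So ans = 78

Answer: 78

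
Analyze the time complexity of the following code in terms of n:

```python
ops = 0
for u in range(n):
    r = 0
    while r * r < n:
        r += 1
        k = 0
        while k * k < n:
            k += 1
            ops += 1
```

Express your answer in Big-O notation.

Each loop level contributes: n × √n × √n. Multiplying the contributions gives O(n^2).

Answer: O(n^2)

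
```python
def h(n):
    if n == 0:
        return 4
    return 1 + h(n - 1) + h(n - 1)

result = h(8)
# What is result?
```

h(n) = 1 + 2·h(n-1), h(0)=4. Closed form: (4+1)·2^8 - 1 = 1279.

Answer: 1279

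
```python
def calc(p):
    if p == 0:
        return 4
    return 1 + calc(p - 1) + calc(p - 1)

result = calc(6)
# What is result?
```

calc(p) = 1 + 2·calc(p-1), calc(0)=4. Closed form: (4+1)·2^6 - 1 = 319.

Answer: 319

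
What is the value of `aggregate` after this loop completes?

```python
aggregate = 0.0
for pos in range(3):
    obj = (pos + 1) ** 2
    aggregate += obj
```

Sum of squared losses 1² + 2² + ... + 3²
`aggregate` takes the values: 0.0 → 1.0 → 5.0 → 14.0

Answer: 14.0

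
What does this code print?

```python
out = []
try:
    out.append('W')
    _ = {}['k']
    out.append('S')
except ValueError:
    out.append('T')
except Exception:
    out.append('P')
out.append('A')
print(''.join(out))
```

Execution trace: 'W' (try body) → 'P' (except Exception) → 'A' (after the try/except). Output: WPA

Answer: WPA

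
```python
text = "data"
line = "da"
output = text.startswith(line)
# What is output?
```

Trace:
`text = "data"` → text = 'data'
`line = "da"` → line = 'da'
`output = text.startswith(line)` → output = True
So output = True

Answer: True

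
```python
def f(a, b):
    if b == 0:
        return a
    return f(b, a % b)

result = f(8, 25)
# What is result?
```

f(8, 25) -> f(25, 8) -> f(8, 1) -> f(1, 0) -> 1

Answer: 1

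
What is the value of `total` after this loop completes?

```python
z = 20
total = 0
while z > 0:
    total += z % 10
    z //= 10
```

Sum digits of 20
`total` takes the values: 0 → 2

Answer: 2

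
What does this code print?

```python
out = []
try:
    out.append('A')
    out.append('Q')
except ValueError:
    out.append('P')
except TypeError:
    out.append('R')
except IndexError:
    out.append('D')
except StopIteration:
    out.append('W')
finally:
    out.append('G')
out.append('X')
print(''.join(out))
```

Execution trace: 'A' (try body) → 'Q' (try body, no exception) → 'G' (finally) → 'X' (after the try/except). Output: AQGX

Answer: AQGX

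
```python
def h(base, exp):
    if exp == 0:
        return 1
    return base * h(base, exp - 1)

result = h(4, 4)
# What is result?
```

h(4, 4) = 4 * 4 * 4 * 4 = 256

Answer: 256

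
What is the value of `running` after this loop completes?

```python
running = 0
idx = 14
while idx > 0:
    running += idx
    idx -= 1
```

Sum 14 down to 1
`running` takes the values: 0 → 14 → 27 → 39 → 50 → 60 → 69 → 77 → 84 → 90 → 95 → 99 → 102 → 104 → 105

Answer: 105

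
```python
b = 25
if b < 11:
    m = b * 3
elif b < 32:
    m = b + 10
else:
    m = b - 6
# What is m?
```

Trace:
`b = 25` → b = 25
`if b < 11: ...` → b < 11 is False, b < 32 is True → m = 35
So m = 35

Answer: 35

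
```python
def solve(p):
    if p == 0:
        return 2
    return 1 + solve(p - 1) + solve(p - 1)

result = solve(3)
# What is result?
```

solve(p) = 1 + 2·solve(p-1), solve(0)=2. Closed form: (2+1)·2^3 - 1 = 23.

Answer: 23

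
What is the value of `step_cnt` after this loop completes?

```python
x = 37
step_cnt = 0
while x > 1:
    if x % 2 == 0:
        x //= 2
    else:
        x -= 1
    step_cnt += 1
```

Steps to reduce 37 to 1
`step_cnt` takes the values: 0 → 1 → 2 → 3 → 4 → 5 → 6 → 7

Answer: 7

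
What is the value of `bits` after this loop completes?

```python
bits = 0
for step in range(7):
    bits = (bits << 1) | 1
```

Build 7 consecutive 1-bits: 0b1111111
`bits` takes the values: 0 → 1 → 3 → 7 → 15 → 31 → 63 → 127

Answer: 127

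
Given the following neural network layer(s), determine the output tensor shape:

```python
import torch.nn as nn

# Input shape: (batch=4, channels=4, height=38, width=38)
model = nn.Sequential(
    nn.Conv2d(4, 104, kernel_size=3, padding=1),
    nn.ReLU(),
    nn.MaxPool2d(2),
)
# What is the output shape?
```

Input: (4, 4, 38, 38) -> after Conv2d: (4, 104, 38, 38) -> after ReLU: (4, 104, 38, 38) -> Output: (4, 104, 19, 19)

Answer: (4, 104, 19, 19)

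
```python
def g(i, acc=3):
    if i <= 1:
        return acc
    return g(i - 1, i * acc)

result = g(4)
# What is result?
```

Accumulator trace (n, acc): (4, 3) -> (3, 12) -> (2, 36) -> (1, 72) -> return 72

Answer: 72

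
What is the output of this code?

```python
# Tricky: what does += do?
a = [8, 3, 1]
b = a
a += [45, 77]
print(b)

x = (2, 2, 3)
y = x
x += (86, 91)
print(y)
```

Key concept: += behavior differs for mutable vs immutable.
Step by step:
`a = [8, 3, 1]` → a = [8, 3, 1]
`b = a` → b = [8, 3, 1] (same object as a)
`a += [45, 77]` → a = [8, 3, 1, 45, 77] (same object as b); b = [8, 3, 1, 45, 77] (same object as a)
`print(b)` → prints [8, 3, 1, 45, 77]
`x = (2, 2, 3)` → x = (2, 2, 3)
`y = x` → y = (2, 2, 3)
`x += (86, 91)` → x = (2, 2, 3, 86, 91)
`print(y)` → prints (2, 2, 3)

Answer:
[8, 3, 1, 45, 77]
(2, 2, 3)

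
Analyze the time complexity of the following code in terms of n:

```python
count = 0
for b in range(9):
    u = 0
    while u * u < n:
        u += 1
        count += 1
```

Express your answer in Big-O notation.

Each loop level contributes: 1 × √n. Multiplying the contributions gives O(√n).

Answer: O(√n)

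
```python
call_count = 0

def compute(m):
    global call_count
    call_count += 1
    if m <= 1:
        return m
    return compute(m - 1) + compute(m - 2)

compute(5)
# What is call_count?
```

Calls(m) = 1 + Calls(m-1) + Calls(m-2); Calls(0)=Calls(1)=1. For m=5 this gives 15.

Answer: 15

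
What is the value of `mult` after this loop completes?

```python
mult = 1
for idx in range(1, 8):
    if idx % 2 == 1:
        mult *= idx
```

Product of odd numbers 1 to 7
`mult` takes the values: 1 → 3 → 15 → 105

Answer: 105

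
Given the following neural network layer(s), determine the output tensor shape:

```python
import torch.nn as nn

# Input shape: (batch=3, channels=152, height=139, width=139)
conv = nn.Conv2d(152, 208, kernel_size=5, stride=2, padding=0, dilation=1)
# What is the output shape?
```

Input: (3, 152, 139, 139) -> Output: (3, 208, 68, 68)

Answer: (3, 208, 68, 68)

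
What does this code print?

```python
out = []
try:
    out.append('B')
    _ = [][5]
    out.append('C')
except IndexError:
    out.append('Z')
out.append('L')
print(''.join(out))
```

Execution trace: 'B' (try body) → 'Z' (except IndexError) → 'L' (after the try/except). Output: BZL

Answer: BZL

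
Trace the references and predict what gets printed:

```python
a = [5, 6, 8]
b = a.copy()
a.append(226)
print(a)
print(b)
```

Key concept: list.copy() creates independent copy.
Step by step:
`a = [5, 6, 8]` → a = [5, 6, 8]
`b = a.copy()` → b = [5, 6, 8]
`a.append(226)` → a = [5, 6, 8, 226]
`print(a)` → prints [5, 6, 8, 226]
`print(b)` → prints [5, 6, 8]

Answer:
[5, 6, 8, 226]
[5, 6, 8]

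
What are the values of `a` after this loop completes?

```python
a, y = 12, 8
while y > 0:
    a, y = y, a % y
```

GCD of 12 and 8
`a` takes the values: 12 → 8 → 4

Answer: 4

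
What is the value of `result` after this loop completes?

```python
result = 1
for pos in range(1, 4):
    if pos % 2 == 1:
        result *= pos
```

Product of odd numbers 1 to 3
`result` takes the values: 1 → 3

Answer: 3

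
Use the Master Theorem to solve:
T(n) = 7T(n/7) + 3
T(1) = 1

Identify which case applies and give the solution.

a=7, b=7, f(n)=3. log_7(7) = 1. Since c=0 < 1, Case 1 applies: T(n) = Θ(n^log_b(a)) = O(n).

Answer: O(n) - Case 1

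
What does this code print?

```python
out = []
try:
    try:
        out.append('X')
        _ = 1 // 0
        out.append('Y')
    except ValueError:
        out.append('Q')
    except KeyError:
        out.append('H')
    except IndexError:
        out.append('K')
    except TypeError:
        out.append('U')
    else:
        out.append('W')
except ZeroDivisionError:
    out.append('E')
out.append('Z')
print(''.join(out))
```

Execution trace: 'X' (try body) → 'E' (outer except ZeroDivisionError) → 'Z' (after the try/except). Output: XEZ

Answer: XEZ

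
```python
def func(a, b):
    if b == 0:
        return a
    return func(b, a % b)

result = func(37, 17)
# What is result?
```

func(37, 17) -> func(17, 3) -> func(3, 2) -> func(2, 1) -> func(1, 0) -> 1

Answer: 1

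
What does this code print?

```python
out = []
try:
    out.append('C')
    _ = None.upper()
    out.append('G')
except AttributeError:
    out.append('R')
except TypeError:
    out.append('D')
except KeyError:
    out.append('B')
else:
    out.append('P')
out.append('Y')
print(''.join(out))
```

Execution trace: 'C' (try body) → 'R' (except AttributeError) → 'Y' (after the try/except). Output: CRY

Answer: CRY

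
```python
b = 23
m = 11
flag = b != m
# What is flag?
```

Trace:
`b = 23` → b = 23
`m = 11` → m = 11
`flag = b != m` → flag = True
So flag = True

Answer: True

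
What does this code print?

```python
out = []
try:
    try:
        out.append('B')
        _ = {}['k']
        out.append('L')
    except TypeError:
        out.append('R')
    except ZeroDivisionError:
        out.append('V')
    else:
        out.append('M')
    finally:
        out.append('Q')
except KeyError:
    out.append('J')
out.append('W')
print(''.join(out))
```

Execution trace: 'B' (try body) → 'Q' (finally) → 'J' (outer except KeyError) → 'W' (after the try/except). Output: BQJW

Answer: BQJW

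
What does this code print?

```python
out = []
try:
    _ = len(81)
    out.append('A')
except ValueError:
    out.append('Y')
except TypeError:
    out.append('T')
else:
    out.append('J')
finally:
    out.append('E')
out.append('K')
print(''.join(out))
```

Execution trace: 'T' (except TypeError) → 'E' (finally) → 'K' (after the try/except). Output: TEK

Answer: TEK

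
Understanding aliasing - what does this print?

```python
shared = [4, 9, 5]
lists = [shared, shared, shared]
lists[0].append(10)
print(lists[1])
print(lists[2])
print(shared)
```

Key concept: list of same reference.
Step by step:
`shared = [4, 9, 5]` → shared = [4, 9, 5]
`lists = [shared, shared, shared]` → lists = [[4, 9, 5], [4, 9, 5], [4, 9, 5]]
`lists[0].append(10)` → shared = [4, 9, 5, 10]; lists = [[4, 9, 5, 10], [4, 9, 5, 10], [4, 9, 5, 10]]
`print(lists[1])` → prints [4, 9, 5, 10]
`print(lists[2])` → prints [4, 9, 5, 10]
`print(shared)` → prints [4, 9, 5, 10]

Answer:
[4, 9, 5, 10]
[4, 9, 5, 10]
[4, 9, 5, 10]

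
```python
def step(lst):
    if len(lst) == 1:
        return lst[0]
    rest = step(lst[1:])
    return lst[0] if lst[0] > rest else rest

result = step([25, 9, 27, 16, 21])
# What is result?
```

Recursive max over [25, 9, 27, 16, 21] = 27

Answer: 27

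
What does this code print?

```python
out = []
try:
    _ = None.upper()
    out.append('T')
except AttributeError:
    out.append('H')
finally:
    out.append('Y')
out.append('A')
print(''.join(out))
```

Execution trace: 'H' (except AttributeError) → 'Y' (finally) → 'A' (after the try/except). Output: HYA

Answer: HYA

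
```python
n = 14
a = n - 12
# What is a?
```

Trace:
`n = 14` → n = 14
`a = n - 12` → a = 2
So a = 2

Answer: 2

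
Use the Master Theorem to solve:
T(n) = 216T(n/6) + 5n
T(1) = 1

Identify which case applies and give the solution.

a=216, b=6, f(n)=5n. log_6(216) = 3. Since c=1 < 3, Case 1 applies: T(n) = Θ(n^log_b(a)) = O(n^3).

Answer: O(n^3) - Case 1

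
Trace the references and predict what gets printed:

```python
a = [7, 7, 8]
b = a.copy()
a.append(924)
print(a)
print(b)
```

Key concept: list.copy() creates independent copy.
Step by step:
`a = [7, 7, 8]` → a = [7, 7, 8]
`b = a.copy()` → b = [7, 7, 8]
`a.append(924)` → a = [7, 7, 8, 924]
`print(a)` → prints [7, 7, 8, 924]
`print(b)` → prints [7, 7, 8]

Answer:
[7, 7, 8, 924]
[7, 7, 8]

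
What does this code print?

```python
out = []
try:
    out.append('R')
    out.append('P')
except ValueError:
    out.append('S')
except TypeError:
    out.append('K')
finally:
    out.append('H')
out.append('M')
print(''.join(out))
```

Execution trace: 'R' (try body) → 'P' (try body, no exception) → 'H' (finally) → 'M' (after the try/except). Output: RPHM

Answer: RPHM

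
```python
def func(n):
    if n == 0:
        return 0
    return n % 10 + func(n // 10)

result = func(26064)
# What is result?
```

Sum of digits of 26064: 4 + 6 + 0 + 6 + 2 = 18

Answer: 18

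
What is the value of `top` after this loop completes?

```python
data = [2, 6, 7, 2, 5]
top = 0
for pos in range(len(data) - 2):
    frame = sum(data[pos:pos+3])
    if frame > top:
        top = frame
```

Max sum of 3-element window in [2, 6, 7, 2, 5]
`top` takes the values: 0 → 15

Answer: 15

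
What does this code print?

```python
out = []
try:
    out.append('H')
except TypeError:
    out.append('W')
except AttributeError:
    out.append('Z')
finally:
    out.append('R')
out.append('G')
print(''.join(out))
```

Execution trace: 'H' (try body, no exception) → 'R' (finally) → 'G' (after the try/except). Output: HRG

Answer: HRG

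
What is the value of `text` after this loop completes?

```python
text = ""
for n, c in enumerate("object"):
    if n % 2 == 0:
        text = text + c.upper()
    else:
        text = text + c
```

Uppercase even positions in 'object'
`text` takes the values: "" → "O" → "Ob" → "ObJ" → "ObJe" → "ObJeC" → "ObJeCt"

Answer: "ObJeCt"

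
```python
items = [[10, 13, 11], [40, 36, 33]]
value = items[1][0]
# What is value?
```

Trace:
`items = [[10, 13, 11], [40, 36, 33]]` → items = [[10, 13, 11], [40, 36, 33]]
`value = items[1][0]` → value = 40
So value = 40

Answer: 40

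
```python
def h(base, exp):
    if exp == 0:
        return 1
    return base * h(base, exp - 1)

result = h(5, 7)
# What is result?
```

h(5, 7) = 5 * 5 * 5 * 5 * 5 * 5 * 5 = 78125

Answer: 78125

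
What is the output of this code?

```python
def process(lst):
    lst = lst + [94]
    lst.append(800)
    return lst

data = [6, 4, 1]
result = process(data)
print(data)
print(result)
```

Key concept: rebinding parameter vs mutation.
Step by step:
`data = [6, 4, 1]` → data = [6, 4, 1]
`result = process(data)` → result = [6, 4, 1, 94, 800]
`print(data)` → prints [6, 4, 1]
`print(result)` → prints [6, 4, 1, 94, 800]

Answer:
[6, 4, 1]
[6, 4, 1, 94, 800]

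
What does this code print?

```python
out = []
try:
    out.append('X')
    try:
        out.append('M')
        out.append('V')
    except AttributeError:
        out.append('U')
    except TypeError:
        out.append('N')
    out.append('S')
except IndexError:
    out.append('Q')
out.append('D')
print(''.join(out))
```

Execution trace: 'X' (try body) → 'M' (inner try body) → 'V' (inner try body, no exception) → 'S' (try body, no exception) → 'D' (after the try/except). Output: XMVSD

Answer: XMVSD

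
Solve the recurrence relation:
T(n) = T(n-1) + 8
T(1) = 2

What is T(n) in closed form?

Unrolling: T(n) = T(1) + 8·(n-1) = 2 + 8(n-1) = 8n - 6.

Answer: T(n) = 8n - 6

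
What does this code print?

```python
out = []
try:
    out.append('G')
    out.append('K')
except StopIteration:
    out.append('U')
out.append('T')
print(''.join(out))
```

Execution trace: 'G' (try body) → 'K' (try body, no exception) → 'T' (after the try/except). Output: GKT

Answer: GKT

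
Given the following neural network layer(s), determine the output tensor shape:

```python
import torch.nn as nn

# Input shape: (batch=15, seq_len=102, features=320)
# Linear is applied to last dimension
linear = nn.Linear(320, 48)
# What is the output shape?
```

Input: (15, 102, 320) -> Output: (15, 102, 48)

Answer: (15, 102, 48)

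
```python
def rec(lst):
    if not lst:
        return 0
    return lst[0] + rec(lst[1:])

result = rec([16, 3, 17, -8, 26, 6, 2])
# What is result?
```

16 + 3 + 17 + (-8) + 26 + 6 + 2 + 0 = 62

Answer: 62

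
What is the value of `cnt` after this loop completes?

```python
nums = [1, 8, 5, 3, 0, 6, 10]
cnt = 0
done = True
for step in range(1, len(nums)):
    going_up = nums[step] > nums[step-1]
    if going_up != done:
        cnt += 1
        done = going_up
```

Count direction changes in [1, 8, 5, 3, 0, 6, 10]
`cnt` takes the values: 0 → 1 → 2

Answer: 2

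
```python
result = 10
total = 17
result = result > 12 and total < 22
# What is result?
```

Trace:
`result = 10` → result = 10
`total = 17` → total = 17
`result = result > 12 and total < 22` → result = False
So result = False

Answer: False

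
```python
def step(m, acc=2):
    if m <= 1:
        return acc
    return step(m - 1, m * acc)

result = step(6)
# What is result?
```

Accumulator trace (n, acc): (6, 2) -> (5, 12) -> (4, 60) -> (3, 240) -> (2, 720) -> (1, 1440) -> return 1440

Answer: 1440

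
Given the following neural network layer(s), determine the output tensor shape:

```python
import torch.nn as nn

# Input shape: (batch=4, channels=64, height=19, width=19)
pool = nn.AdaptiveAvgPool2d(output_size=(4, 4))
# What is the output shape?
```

Input: (4, 64, 19, 19) -> Output: (4, 64, 4, 4)

Answer: (4, 64, 4, 4)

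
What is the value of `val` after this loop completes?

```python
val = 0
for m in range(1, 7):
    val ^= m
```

XOR of 1 to 6
`val` takes the values: 0 → 1 → 3 → 0 → 4 → 1 → 7

Answer: 7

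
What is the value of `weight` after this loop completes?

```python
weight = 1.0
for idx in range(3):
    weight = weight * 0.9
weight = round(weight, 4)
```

Exponential decay: 1.0 * 0.9^3
`weight` takes the values: 1.0 → 0.9 → 0.81 → 0.729

Answer: 0.729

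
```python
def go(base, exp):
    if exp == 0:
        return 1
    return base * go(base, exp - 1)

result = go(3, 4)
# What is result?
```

go(3, 4) = 3 * 3 * 3 * 3 = 81

Answer: 81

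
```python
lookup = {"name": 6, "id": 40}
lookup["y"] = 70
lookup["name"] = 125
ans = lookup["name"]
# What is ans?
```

Trace:
`lookup = {"name": 6, "id": 40}` → lookup = {'name': 6, 'id': 40}
`lookup["y"] = 70` → lookup = {'name': 6, 'id': 40, 'y': 70}
`lookup["name"] = 125` → lookup = {'name': 125, 'id': 40, 'y': 70}
`ans = lookup["name"]` → ans = 125
So ans = 125

Answer: 125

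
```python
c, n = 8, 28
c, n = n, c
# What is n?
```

Trace:
`c, n = 8, 28` → c = 8; n = 28
`c, n = n, c` → c = 28; n = 8
So n = 8

Answer: 8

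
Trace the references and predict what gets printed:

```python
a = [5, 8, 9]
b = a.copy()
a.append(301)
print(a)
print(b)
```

Key concept: list.copy() creates independent copy.
Step by step:
`a = [5, 8, 9]` → a = [5, 8, 9]
`b = a.copy()` → b = [5, 8, 9]
`a.append(301)` → a = [5, 8, 9, 301]
`print(a)` → prints [5, 8, 9, 301]
`print(b)` → prints [5, 8, 9]

Answer:
[5, 8, 9, 301]
[5, 8, 9]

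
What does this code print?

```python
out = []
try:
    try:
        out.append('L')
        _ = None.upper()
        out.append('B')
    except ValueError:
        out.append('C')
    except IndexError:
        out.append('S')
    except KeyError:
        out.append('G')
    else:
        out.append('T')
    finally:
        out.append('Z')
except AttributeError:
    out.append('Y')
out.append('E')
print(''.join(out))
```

Execution trace: 'L' (try body) → 'Z' (finally) → 'Y' (outer except AttributeError) → 'E' (after the try/except). Output: LZYE

Answer: LZYE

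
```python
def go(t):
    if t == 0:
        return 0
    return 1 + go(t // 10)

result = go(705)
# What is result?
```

Count of digits of 705: 3

Answer: 3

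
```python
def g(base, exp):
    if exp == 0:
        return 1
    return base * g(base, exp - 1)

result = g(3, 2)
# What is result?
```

g(3, 2) = 3 * 3 = 9

Answer: 9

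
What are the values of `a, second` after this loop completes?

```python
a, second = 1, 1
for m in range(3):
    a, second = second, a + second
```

Fibonacci: after 3 iterations
`a, second` takes the values: (1, 1) → (1, 2) → (2, 3) → (3, 5)

Answer: 3, 5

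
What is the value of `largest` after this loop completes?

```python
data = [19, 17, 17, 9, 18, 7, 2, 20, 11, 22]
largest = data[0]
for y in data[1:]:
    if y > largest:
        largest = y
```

Maximum of [19, 17, 17, 9, 18, 7, 2, 20, 11, 22]
`largest` takes the values: 19 → 20 → 22

Answer: 22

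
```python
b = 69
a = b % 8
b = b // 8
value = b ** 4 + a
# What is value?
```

Trace:
`b = 69` → b = 69
`a = b % 8` → a = 5
`b = b // 8` → b = 8
`value = b ** 4 + a` → value = 4101
So value = 4101

Answer: 4101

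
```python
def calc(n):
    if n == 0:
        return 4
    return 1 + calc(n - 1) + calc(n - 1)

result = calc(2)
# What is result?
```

calc(n) = 1 + 2·calc(n-1), calc(0)=4. Closed form: (4+1)·2^2 - 1 = 19.

Answer: 19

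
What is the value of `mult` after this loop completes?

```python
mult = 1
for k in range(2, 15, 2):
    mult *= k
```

Product of even numbers 2 to 14
`mult` takes the values: 1 → 2 → 8 → 48 → 384 → 3840 → 46080 → 645120

Answer: 645120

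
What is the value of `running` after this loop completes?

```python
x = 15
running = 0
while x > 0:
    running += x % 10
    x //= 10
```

Sum digits of 15
`running` takes the values: 0 → 5 → 6

Answer: 6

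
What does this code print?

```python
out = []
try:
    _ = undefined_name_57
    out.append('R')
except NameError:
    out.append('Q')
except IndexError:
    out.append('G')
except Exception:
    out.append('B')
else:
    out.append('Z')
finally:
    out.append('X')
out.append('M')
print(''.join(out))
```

Execution trace: 'Q' (except NameError) → 'X' (finally) → 'M' (after the try/except). Output: QXM

Answer: QXM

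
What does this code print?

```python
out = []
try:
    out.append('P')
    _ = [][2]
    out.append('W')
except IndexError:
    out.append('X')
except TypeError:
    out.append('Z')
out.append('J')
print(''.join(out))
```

Execution trace: 'P' (try body) → 'X' (except IndexError) → 'J' (after the try/except). Output: PXJ

Answer: PXJ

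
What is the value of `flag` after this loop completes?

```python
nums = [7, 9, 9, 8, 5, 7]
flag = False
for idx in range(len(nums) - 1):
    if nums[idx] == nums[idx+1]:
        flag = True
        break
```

Check consecutive duplicates in [7, 9, 9, 8, 5, 7]
`flag` takes the values: False → True

Answer: True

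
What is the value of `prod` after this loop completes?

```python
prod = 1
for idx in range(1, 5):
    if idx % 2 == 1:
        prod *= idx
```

Product of odd numbers 1 to 4
`prod` takes the values: 1 → 3

Answer: 3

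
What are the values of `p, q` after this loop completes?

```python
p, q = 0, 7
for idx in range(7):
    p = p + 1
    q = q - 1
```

p goes 0→7, q goes 7→0
`p, q` takes the values: (0, 7) → (1, 7) → (1, 6) → (2, 6) → (2, 5) → (3, 5) → (3, 4) → (4, 4) → (4, 3) → (5, 3) → (5, 2) → (6, 2) → (6, 1) → (7, 1) → (7, 0)

Answer: 7, 0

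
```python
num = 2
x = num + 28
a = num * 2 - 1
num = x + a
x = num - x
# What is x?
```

Trace:
`num = 2` → num = 2
`x = num + 28` → x = 30
`a = num * 2 - 1` → a = 3
`num = x + a` → num = 33
`x = num - x` → x = 3
So x = 3

Answer: 3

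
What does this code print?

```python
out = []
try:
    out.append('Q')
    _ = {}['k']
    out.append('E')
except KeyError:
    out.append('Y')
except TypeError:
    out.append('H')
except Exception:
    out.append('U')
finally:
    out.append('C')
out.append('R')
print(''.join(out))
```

Execution trace: 'Q' (try body) → 'Y' (except KeyError) → 'C' (finally) → 'R' (after the try/except). Output: QYCR

Answer: QYCR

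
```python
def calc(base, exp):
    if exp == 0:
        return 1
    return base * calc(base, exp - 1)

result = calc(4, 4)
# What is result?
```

calc(4, 4) = 4 * 4 * 4 * 4 = 256

Answer: 256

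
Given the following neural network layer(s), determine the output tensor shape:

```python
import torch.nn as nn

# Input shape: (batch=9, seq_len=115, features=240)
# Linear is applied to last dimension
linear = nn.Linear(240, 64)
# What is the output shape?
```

Input: (9, 115, 240) -> Output: (9, 115, 64)

Answer: (9, 115, 64)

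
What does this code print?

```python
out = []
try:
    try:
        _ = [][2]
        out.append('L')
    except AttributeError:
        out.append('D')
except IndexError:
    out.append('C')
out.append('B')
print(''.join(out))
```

Execution trace: 'C' (outer except IndexError) → 'B' (after the try/except). Output: CB

Answer: CB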